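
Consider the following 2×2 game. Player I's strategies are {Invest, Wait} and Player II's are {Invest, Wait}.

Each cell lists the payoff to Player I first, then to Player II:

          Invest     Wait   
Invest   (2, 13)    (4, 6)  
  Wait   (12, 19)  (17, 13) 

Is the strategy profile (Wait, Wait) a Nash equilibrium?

At (Wait, Wait), Player I earns 17; switching to Invest would give 4, so Player I has no profitable deviation.
Player II earns 13; switching to Invest would give 19, so Player II would deviate.
Since at least one player can profitably deviate, this is not a Nash equilibrium.

No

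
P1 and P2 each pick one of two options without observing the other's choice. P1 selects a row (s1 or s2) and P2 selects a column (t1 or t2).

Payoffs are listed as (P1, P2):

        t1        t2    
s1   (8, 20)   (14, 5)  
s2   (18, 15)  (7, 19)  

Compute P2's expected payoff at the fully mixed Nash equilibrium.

305/19

First find p, the probability P1 plays s1, from P2's indifference between t1 and t2: 20p + 15(1−p) = 5p + 19(1−p), giving p = 4/19.
Since P2 is indifferent in equilibrium, P2's expected payoff equals the payoff from either column against (4/19, 15/19). Using t1: 20(4/19) + 15(15/19) = 305/19.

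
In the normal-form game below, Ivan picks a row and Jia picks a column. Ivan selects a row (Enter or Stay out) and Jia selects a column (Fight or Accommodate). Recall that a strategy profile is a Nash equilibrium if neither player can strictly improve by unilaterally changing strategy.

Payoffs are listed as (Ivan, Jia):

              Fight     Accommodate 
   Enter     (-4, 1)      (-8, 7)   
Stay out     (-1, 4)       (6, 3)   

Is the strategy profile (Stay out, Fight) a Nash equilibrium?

Yes

At (Stay out, Fight), Ivan earns -1; switching to Enter would give -4, so Ivan has no profitable deviation.
Jia earns 4; switching to Accommodate would give 3, so Jia has no profitable deviation.
Neither player can gain by a unilateral deviation, so this profile is a Nash equilibrium.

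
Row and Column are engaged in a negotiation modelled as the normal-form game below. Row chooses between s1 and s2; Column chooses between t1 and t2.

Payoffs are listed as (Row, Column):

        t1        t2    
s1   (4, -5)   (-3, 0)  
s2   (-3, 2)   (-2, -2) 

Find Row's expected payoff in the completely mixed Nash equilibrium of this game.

-17/8

First find y, the probability Column plays t1, from Row's indifference between s1 and s2: 4y − 3(1−y) = −3y − 2(1−y), giving y = 1/8.
Since Row is indifferent in equilibrium, Row's expected payoff equals the payoff from either row against (1/8, 7/8). Using s1: 4(1/8) − 3(7/8) = -17/8.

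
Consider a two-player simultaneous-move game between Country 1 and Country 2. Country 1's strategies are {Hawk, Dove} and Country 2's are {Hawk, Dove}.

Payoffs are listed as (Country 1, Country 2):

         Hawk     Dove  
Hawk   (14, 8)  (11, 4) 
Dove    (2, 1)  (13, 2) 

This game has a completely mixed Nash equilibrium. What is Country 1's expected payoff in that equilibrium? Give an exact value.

First find q, the probability Country 2 plays Hawk, from Country 1's indifference between Hawk and Dove: 14q + 11(1−q) = 2q + 13(1−q), giving q = 1/7.
Since Country 1 is indifferent in equilibrium, Country 1's expected payoff equals the payoff from either row against (1/7, 6/7). Using Hawk: 14(1/7) + 11(6/7) = 80/7.

80/7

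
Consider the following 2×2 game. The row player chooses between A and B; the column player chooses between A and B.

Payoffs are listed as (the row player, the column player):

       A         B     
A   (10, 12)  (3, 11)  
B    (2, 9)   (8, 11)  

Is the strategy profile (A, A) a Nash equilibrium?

Yes

At (A, A), the row player earns 10; switching to B would give 2, so the row player has no profitable deviation.
The column player earns 12; switching to B would give 11, so the column player has no profitable deviation.
Neither player can gain by a unilateral deviation, so this profile is a Nash equilibrium.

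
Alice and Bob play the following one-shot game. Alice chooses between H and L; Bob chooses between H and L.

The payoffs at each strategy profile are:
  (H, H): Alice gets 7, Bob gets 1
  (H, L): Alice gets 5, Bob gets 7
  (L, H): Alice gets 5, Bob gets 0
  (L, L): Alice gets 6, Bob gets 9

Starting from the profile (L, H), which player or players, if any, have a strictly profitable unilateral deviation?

Alice at (L, H) earns 5; deviating to H yields 7 — a strict improvement.
Bob earns 0; deviating to L yields 9 — a strict improvement.
Both Alice and Bob have strictly profitable deviations.

Both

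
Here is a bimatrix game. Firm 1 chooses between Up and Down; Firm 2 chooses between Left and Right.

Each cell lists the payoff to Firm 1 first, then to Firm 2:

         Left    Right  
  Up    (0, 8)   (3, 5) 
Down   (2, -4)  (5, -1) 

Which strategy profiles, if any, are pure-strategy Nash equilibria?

(Up, Left): Firm 1 prefers Down (2 > 0) — not an equilibrium.
(Up, Right): Firm 1 prefers Down (5 > 3); Firm 2 prefers Left (8 > 5) — not an equilibrium.
(Down, Left): Firm 2 prefers Right (-1 > -4) — not an equilibrium.
(Down, Right): Firm 1 gets 5 ≥ 3 from Up, and Firm 2 gets -1 ≥ -4 from Left — Nash equilibrium.

(Down, Right)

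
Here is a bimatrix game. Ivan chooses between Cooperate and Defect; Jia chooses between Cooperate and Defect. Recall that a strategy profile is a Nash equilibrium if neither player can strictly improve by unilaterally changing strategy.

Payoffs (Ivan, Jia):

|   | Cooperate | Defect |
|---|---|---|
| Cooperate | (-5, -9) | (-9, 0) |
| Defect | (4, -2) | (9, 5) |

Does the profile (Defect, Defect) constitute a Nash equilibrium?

At (Defect, Defect), Ivan earns 9; switching to Cooperate would give -9, so Ivan has no profitable deviation.
Jia earns 5; switching to Cooperate would give -2, so Jia has no profitable deviation.
Neither player can gain by a unilateral deviation, so this profile is a Nash equilibrium.

Yes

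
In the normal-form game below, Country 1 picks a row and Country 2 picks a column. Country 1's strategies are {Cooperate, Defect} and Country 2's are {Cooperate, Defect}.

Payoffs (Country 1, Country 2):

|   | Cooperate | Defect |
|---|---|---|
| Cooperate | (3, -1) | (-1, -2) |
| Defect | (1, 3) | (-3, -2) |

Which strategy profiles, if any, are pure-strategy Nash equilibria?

(Cooperate, Cooperate)

(Cooperate, Cooperate): Country 1 gets 3 ≥ 1 from Defect, and Country 2 gets -1 ≥ -2 from Defect — Nash equilibrium.
(Cooperate, Defect): Country 2 prefers Cooperate (-1 > -2) — not an equilibrium.
(Defect, Cooperate): Country 1 prefers Cooperate (3 > 1) — not an equilibrium.
(Defect, Defect): Country 1 prefers Cooperate (-1 > -3); Country 2 prefers Cooperate (3 > -2) — not an equilibrium.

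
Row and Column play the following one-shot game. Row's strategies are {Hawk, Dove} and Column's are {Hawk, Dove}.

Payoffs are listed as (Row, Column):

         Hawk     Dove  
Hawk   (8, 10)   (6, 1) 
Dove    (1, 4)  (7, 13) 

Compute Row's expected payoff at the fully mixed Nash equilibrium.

25/4

First find y, the probability Column plays Hawk, from Row's indifference between Hawk and Dove: 8y + 6(1−y) = y + 7(1−y), giving y = 1/8.
Since Row is indifferent in equilibrium, Row's expected payoff equals the payoff from either row against (1/8, 7/8). Using Hawk: 8(1/8) + 6(7/8) = 25/4.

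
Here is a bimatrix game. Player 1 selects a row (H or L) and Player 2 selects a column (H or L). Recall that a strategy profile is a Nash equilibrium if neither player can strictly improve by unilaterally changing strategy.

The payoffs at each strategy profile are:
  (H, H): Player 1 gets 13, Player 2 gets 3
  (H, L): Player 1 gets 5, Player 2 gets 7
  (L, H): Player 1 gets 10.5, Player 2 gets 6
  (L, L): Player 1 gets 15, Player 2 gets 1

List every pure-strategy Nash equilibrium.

none

(H, H): Player 2 prefers L (7 > 3) — not an equilibrium.
(H, L): Player 1 prefers L (15 > 5) — not an equilibrium.
(L, H): Player 1 prefers H (13 > 10.5) — not an equilibrium.
(L, L): Player 2 prefers H (6 > 1) — not an equilibrium.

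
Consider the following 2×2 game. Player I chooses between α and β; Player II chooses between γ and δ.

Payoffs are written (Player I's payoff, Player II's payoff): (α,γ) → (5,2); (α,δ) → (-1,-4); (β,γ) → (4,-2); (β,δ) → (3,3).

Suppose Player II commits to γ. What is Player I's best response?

Against γ, Player I earns 5 from α and 4 from β.
So α is the best response.

α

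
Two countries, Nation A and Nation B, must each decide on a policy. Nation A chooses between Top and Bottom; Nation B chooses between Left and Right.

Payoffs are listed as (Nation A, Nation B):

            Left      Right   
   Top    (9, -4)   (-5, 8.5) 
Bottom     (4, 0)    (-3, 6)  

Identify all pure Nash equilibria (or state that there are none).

(Top, Left): Nation B prefers Right (8.5 > -4) — not an equilibrium.
(Top, Right): Nation A prefers Bottom (-3 > -5) — not an equilibrium.
(Bottom, Left): Nation A prefers Top (9 > 4); Nation B prefers Right (6 > 0) — not an equilibrium.
(Bottom, Right): Nation A gets -3 ≥ -5 from Top, and Nation B gets 6 ≥ 0 from Left — Nash equilibrium.

(Bottom, Right)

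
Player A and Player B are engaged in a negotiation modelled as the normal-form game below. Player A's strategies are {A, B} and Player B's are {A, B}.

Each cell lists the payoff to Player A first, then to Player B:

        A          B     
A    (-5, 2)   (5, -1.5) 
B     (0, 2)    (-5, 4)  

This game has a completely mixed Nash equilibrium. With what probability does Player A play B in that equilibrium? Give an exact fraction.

7/11

Let x be the probability that Player A plays A. In a completely mixed equilibrium, Player B must be indifferent between A and B.
Player B's expected payoff from A is 2x + 2(1−x); from B it is −1.5x + 4(1−x).
Setting these equal: 2 = −5.5x + 4, so x = 4/11.
Therefore Player A plays B with probability 1 − 4/11 = 7/11.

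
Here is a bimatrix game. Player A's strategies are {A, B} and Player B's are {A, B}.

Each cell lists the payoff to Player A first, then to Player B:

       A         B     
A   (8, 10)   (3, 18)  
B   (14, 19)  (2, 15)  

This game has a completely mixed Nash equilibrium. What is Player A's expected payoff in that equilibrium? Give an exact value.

26/7

First find y, the probability Player B plays A, from Player A's indifference between A and B: 8y + 3(1−y) = 14y + 2(1−y), giving y = 1/7.
Since Player A is indifferent in equilibrium, Player A's expected payoff equals the payoff from either row against (1/7, 6/7). Using A: 8(1/7) + 3(6/7) = 26/7.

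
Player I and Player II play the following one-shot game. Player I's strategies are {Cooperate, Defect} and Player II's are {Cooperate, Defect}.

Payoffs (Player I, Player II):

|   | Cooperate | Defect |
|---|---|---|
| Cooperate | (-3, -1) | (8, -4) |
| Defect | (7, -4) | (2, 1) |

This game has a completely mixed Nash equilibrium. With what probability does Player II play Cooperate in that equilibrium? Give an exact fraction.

Let q be the probability that Player II plays Cooperate. In a completely mixed equilibrium, Player I must be indifferent between Cooperate and Defect.
Player I's expected payoff from Cooperate is −3q + 8(1−q); from Defect it is 7q + 2(1−q).
Setting these equal: −11q + 8 = 5q + 2, so q = 3/8.

3/8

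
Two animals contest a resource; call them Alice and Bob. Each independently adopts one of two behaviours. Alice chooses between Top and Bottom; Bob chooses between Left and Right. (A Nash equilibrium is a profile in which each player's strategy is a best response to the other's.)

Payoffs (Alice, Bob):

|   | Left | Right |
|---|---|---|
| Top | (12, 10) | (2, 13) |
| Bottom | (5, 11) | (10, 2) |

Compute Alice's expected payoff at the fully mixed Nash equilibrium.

First find y, the probability Bob plays Left, from Alice's indifference between Top and Bottom: 12y + 2(1−y) = 5y + 10(1−y), giving y = 8/15.
Since Alice is indifferent in equilibrium, Alice's expected payoff equals the payoff from either row against (8/15, 7/15). Using Top: 12(8/15) + 2(7/15) = 22/3.

22/3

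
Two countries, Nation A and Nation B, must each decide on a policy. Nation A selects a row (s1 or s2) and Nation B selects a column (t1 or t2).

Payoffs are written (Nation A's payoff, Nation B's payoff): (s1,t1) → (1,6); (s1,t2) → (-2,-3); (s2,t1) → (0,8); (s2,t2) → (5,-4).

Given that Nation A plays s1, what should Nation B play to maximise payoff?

Against s1, Nation B earns 6 from t1 and -3 from t2.
So t1 is the best response.

t1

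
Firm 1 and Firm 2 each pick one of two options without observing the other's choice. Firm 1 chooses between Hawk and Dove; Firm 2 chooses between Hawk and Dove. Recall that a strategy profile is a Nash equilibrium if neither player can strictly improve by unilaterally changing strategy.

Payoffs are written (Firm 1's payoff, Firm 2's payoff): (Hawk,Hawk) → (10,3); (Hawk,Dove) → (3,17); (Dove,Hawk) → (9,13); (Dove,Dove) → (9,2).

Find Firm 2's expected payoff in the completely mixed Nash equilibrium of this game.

First find p, the probability Firm 1 plays Hawk, from Firm 2's indifference between Hawk and Dove: 3p + 13(1−p) = 17p + 2(1−p), giving p = 11/25.
Since Firm 2 is indifferent in equilibrium, Firm 2's expected payoff equals the payoff from either column against (11/25, 14/25). Using Hawk: 3(11/25) + 13(14/25) = 43/5.

43/5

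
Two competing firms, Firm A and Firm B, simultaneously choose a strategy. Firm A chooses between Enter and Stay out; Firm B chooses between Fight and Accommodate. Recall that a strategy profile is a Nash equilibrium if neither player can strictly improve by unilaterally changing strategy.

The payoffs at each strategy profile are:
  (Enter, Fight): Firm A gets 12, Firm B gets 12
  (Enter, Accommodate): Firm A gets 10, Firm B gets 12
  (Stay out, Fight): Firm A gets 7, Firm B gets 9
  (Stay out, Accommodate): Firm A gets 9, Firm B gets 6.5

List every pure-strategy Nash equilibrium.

(Enter, Fight) and (Enter, Accommodate)

(Enter, Fight): Firm A gets 12 ≥ 7 from Stay out, and Firm B gets 12 ≥ 12 from Accommodate — Nash equilibrium.
(Enter, Accommodate): Firm A gets 10 ≥ 9 from Stay out, and Firm B gets 12 ≥ 12 from Fight — Nash equilibrium.
(Stay out, Fight): Firm A prefers Enter (12 > 7) — not an equilibrium.
(Stay out, Accommodate): Firm A prefers Enter (10 > 9); Firm B prefers Fight (9 > 6.5) — not an equilibrium.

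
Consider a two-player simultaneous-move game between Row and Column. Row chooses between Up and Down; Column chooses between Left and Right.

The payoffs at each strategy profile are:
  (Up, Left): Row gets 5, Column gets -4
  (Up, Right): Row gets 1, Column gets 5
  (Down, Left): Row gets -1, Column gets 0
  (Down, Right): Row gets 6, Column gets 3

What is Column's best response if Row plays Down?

Against Down, Column earns 0 from Left and 3 from Right.
So Right is the best response.

Right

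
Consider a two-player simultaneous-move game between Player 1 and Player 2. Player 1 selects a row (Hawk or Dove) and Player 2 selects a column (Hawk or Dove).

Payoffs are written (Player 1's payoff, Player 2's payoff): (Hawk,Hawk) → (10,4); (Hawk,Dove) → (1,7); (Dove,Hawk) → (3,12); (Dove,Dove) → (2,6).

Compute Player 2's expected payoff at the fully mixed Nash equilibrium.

20/3

First find x, the probability Player 1 plays Hawk, from Player 2's indifference between Hawk and Dove: 4x + 12(1−x) = 7x + 6(1−x), giving x = 2/3.
Since Player 2 is indifferent in equilibrium, Player 2's expected payoff equals the payoff from either column against (2/3, 1/3). Using Hawk: 4(2/3) + 12(1/3) = 20/3.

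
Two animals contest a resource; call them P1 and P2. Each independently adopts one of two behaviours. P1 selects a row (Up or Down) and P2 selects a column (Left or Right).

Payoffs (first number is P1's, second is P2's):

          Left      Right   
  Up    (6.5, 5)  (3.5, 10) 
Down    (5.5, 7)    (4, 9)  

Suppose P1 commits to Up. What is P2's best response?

Right

Against Up, P2 earns 5 from Left and 10 from Right.
So Right is the best response.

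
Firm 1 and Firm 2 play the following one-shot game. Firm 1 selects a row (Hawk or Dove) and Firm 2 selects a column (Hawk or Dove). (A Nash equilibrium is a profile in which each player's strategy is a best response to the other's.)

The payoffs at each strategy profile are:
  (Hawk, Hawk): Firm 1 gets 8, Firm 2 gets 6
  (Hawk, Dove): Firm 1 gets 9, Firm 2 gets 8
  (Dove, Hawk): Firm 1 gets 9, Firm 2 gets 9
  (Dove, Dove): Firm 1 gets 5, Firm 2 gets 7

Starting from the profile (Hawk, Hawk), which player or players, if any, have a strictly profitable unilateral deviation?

Firm 1 at (Hawk, Hawk) earns 8; deviating to Dove yields 9 — a strict improvement.
Firm 2 earns 6; deviating to Dove yields 8 — a strict improvement.
Both Firm 1 and Firm 2 have strictly profitable deviations.

Both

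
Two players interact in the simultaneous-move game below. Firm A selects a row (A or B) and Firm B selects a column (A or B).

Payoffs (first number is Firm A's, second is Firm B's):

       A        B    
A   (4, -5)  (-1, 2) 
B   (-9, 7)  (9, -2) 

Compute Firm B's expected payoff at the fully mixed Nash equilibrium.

1/4

First find p, the probability Firm A plays A, from Firm B's indifference between A and B: −5p + 7(1−p) = 2p − 2(1−p), giving p = 9/16.
Since Firm B is indifferent in equilibrium, Firm B's expected payoff equals the payoff from either column against (9/16, 7/16). Using A: −5(9/16) + 7(7/16) = 1/4.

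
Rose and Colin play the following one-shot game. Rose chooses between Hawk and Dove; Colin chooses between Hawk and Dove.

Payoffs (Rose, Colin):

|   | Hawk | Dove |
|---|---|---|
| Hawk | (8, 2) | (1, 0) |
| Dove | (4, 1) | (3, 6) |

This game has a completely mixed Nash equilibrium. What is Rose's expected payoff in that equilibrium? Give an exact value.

First find y, the probability Colin plays Hawk, from Rose's indifference between Hawk and Dove: 8y + (1−y) = 4y + 3(1−y), giving y = 1/3.
Since Rose is indifferent in equilibrium, Rose's expected payoff equals the payoff from either row against (1/3, 2/3). Using Hawk: 8(1/3) + (2/3) = 10/3.

10/3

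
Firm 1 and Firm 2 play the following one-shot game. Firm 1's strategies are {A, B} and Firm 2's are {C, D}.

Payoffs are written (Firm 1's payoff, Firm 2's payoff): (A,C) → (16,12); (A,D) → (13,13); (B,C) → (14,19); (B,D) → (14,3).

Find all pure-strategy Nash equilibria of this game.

none

(A, C): Firm 2 prefers D (13 > 12) — not an equilibrium.
(A, D): Firm 1 prefers B (14 > 13) — not an equilibrium.
(B, C): Firm 1 prefers A (16 > 14) — not an equilibrium.
(B, D): Firm 2 prefers C (19 > 3) — not an equilibrium.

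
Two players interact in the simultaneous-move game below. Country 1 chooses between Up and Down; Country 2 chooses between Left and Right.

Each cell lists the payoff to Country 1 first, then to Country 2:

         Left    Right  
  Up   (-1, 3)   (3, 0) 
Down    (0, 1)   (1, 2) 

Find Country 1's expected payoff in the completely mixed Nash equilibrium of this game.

1/3

First find y, the probability Country 2 plays Left, from Country 1's indifference between Up and Down: −y + 3(1−y) = (1−y), giving y = 2/3.
Since Country 1 is indifferent in equilibrium, Country 1's expected payoff equals the payoff from either row against (2/3, 1/3). Using Up: −(2/3) + 3(1/3) = 1/3.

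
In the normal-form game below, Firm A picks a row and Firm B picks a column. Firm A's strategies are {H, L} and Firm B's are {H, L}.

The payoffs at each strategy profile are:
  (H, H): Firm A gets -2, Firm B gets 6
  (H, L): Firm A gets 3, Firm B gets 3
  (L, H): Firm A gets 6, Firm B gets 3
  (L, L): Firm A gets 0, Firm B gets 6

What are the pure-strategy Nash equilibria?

(H, H): Firm A prefers L (6 > -2) — not an equilibrium.
(H, L): Firm B prefers H (6 > 3) — not an equilibrium.
(L, H): Firm B prefers L (6 > 3) — not an equilibrium.
(L, L): Firm A prefers H (3 > 0) — not an equilibrium.

none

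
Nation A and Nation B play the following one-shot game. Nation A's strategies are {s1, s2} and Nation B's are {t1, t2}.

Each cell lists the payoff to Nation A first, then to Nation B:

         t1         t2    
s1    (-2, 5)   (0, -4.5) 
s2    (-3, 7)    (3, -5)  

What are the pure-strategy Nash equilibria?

(s1, t1): Nation A gets -2 ≥ -3 from s2, and Nation B gets 5 ≥ -4.5 from t2 — Nash equilibrium.
(s1, t2): Nation A prefers s2 (3 > 0); Nation B prefers t1 (5 > -4.5) — not an equilibrium.
(s2, t1): Nation A prefers s1 (-2 > -3) — not an equilibrium.
(s2, t2): Nation B prefers t1 (7 > -5) — not an equilibrium.

(s1, t1)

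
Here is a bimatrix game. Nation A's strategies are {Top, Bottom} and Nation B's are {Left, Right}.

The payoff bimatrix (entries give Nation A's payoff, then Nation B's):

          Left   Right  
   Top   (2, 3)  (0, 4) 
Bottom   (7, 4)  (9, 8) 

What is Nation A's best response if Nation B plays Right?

Bottom

Against Right, Nation A earns 0 from Top and 9 from Bottom.
So Bottom is the best response.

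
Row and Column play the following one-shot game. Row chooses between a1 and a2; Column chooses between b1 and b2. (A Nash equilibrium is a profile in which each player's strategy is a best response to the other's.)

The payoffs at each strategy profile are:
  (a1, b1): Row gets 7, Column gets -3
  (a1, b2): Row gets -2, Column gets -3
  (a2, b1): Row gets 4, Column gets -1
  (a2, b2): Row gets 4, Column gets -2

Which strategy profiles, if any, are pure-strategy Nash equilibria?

(a1, b1): Row gets 7 ≥ 4 from a2, and Column gets -3 ≥ -3 from b2 — Nash equilibrium.
(a1, b2): Row prefers a2 (4 > -2) — not an equilibrium.
(a2, b1): Row prefers a1 (7 > 4) — not an equilibrium.
(a2, b2): Column prefers b1 (-1 > -2) — not an equilibrium.

(a1, b1)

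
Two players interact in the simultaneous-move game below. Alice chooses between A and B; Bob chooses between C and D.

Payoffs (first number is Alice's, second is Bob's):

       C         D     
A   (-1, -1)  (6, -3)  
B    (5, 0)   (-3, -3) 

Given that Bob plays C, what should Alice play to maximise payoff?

Against C, Alice earns -1 from A and 5 from B.
So B is the best response.

B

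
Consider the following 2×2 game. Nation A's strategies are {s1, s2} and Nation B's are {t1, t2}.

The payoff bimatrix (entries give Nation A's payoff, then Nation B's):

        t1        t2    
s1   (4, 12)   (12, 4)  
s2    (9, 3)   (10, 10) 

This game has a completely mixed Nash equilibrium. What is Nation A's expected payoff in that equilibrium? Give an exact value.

First find q, the probability Nation B plays t1, from Nation A's indifference between s1 and s2: 4q + 12(1−q) = 9q + 10(1−q), giving q = 2/7.
Since Nation A is indifferent in equilibrium, Nation A's expected payoff equals the payoff from either row against (2/7, 5/7). Using s1: 4(2/7) + 12(5/7) = 68/7.

68/7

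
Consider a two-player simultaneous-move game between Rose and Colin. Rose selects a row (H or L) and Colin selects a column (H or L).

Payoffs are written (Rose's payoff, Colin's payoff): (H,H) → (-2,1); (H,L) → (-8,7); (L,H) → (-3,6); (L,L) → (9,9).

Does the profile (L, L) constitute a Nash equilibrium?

At (L, L), Rose earns 9; switching to H would give -8, so Rose has no profitable deviation.
Colin earns 9; switching to H would give 6, so Colin has no profitable deviation.
Neither player can gain by a unilateral deviation, so this profile is a Nash equilibrium.

Yes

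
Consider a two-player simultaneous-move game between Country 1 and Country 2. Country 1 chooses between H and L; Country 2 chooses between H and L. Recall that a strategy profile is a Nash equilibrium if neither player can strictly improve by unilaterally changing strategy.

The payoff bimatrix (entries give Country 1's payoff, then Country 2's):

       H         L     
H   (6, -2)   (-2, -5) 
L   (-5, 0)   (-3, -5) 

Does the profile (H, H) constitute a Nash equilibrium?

At (H, H), Country 1 earns 6; switching to L would give -5, so Country 1 has no profitable deviation.
Country 2 earns -2; switching to L would give -5, so Country 2 has no profitable deviation.
Neither player can gain by a unilateral deviation, so this profile is a Nash equilibrium.

Yes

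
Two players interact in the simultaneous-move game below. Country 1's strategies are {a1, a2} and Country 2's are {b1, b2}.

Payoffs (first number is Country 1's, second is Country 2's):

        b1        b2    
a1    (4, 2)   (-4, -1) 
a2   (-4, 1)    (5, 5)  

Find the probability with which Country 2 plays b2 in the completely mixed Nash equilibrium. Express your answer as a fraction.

Let q be the probability that Country 2 plays b1. In a completely mixed equilibrium, Country 1 must be indifferent between a1 and a2.
Country 1's expected payoff from a1 is 4q − 4(1−q); from a2 it is −4q + 5(1−q).
Setting these equal: 8q − 4 = −9q + 5, so q = 9/17.
Therefore Country 2 plays b2 with probability 1 − 9/17 = 8/17.

8/17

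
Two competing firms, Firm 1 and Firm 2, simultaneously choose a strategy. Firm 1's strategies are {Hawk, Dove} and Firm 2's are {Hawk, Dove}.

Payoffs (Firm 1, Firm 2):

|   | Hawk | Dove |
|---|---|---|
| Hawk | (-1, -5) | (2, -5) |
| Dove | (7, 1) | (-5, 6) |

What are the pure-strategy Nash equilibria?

(Hawk, Hawk): Firm 1 prefers Dove (7 > -1) — not an equilibrium.
(Hawk, Dove): Firm 1 gets 2 ≥ -5 from Dove, and Firm 2 gets -5 ≥ -5 from Hawk — Nash equilibrium.
(Dove, Hawk): Firm 2 prefers Dove (6 > 1) — not an equilibrium.
(Dove, Dove): Firm 1 prefers Hawk (2 > -5) — not an equilibrium.

(Hawk, Dove)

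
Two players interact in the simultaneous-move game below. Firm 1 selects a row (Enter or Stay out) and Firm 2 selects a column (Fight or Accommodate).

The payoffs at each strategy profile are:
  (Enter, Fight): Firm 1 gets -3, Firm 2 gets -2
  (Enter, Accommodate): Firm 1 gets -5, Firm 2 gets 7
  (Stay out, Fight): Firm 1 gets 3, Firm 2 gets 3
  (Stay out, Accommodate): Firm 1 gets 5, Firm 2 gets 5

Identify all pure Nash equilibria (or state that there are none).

(Stay out, Accommodate)

(Enter, Fight): Firm 1 prefers Stay out (3 > -3); Firm 2 prefers Accommodate (7 > -2) — not an equilibrium.
(Enter, Accommodate): Firm 1 prefers Stay out (5 > -5) — not an equilibrium.
(Stay out, Fight): Firm 2 prefers Accommodate (5 > 3) — not an equilibrium.
(Stay out, Accommodate): Firm 1 gets 5 ≥ -5 from Enter, and Firm 2 gets 5 ≥ 3 from Fight — Nash equilibrium.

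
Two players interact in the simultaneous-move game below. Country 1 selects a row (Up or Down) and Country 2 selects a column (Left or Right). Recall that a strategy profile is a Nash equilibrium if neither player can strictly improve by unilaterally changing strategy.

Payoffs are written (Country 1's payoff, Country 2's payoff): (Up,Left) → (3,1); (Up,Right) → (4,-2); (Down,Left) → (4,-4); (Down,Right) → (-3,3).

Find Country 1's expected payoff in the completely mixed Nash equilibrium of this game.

25/8

First find q, the probability Country 2 plays Left, from Country 1's indifference between Up and Down: 3q + 4(1−q) = 4q − 3(1−q), giving q = 7/8.
Since Country 1 is indifferent in equilibrium, Country 1's expected payoff equals the payoff from either row against (7/8, 1/8). Using Up: 3(7/8) + 4(1/8) = 25/8.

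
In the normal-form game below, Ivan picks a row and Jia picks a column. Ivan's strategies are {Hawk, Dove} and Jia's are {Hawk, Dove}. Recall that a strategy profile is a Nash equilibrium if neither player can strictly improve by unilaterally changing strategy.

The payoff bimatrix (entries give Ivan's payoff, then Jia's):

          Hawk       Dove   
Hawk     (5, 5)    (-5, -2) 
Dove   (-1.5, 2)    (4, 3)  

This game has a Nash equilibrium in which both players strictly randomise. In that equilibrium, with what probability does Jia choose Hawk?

Let q be the probability that Jia plays Hawk. In a completely mixed equilibrium, Ivan must be indifferent between Hawk and Dove.
Ivan's expected payoff from Hawk is 5q − 5(1−q); from Dove it is −1.5q + 4(1−q).
Setting these equal: 10q − 5 = −5.5q + 4, so q = 18/31.

18/31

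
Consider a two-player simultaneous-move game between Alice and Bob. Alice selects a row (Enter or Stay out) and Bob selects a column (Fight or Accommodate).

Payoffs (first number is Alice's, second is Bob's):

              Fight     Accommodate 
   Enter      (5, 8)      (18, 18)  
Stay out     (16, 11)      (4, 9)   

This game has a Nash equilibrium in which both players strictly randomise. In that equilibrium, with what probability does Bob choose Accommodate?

Let q be the probability that Bob plays Fight. In a completely mixed equilibrium, Alice must be indifferent between Enter and Stay out.
Alice's expected payoff from Enter is 5q + 18(1−q); from Stay out it is 16q + 4(1−q).
Setting these equal: −13q + 18 = 12q + 4, so q = 14/25.
Therefore Bob plays Accommodate with probability 1 − 14/25 = 11/25.

11/25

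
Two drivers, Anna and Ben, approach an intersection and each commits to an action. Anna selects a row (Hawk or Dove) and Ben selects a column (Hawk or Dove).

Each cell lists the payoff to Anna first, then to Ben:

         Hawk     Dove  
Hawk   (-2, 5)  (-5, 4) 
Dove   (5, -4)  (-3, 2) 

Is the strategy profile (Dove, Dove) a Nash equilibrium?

Yes

At (Dove, Dove), Anna earns -3; switching to Hawk would give -5, so Anna has no profitable deviation.
Ben earns 2; switching to Hawk would give -4, so Ben has no profitable deviation.
Neither player can gain by a unilateral deviation, so this profile is a Nash equilibrium.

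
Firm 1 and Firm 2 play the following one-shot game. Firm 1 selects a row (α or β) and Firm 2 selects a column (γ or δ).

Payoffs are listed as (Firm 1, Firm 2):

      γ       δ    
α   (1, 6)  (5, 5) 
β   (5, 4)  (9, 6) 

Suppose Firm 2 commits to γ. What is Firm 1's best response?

Against γ, Firm 1 earns 1 from α and 5 from β.
So β is the best response.

β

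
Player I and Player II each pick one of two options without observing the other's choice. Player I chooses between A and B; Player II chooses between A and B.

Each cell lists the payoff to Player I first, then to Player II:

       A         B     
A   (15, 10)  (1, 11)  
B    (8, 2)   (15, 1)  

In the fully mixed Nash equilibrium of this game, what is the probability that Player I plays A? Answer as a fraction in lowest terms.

Let x be the probability that Player I plays A. In a completely mixed equilibrium, Player II must be indifferent between A and B.
Player II's expected payoff from A is 10x + 2(1−x); from B it is 11x + (1−x).
Setting these equal: 8x + 2 = 10x + 1, so x = 1/2.

1/2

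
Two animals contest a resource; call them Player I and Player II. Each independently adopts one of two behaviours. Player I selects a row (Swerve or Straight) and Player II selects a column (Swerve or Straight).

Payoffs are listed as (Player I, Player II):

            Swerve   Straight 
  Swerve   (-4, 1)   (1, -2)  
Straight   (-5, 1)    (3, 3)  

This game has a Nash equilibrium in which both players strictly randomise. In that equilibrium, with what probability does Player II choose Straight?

Let q be the probability that Player II plays Swerve. In a completely mixed equilibrium, Player I must be indifferent between Swerve and Straight.
Player I's expected payoff from Swerve is −4q + (1−q); from Straight it is −5q + 3(1−q).
Setting these equal: −5q + 1 = −8q + 3, so q = 2/3.
Therefore Player II plays Straight with probability 1 − 2/3 = 1/3.

1/3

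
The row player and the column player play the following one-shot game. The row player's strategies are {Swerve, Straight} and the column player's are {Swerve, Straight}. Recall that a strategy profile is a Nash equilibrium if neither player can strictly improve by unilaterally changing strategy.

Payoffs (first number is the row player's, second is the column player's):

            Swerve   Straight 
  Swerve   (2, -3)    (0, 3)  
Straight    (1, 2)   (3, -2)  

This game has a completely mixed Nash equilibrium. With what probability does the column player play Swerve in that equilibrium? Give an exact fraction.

3/4

Let y be the probability that the column player plays Swerve. In a completely mixed equilibrium, the row player must be indifferent between Swerve and Straight.
The row player's expected payoff from Swerve is 2y; from Straight it is y + 3(1−y).
Setting these equal: 2y = −2y + 3, so y = 3/4.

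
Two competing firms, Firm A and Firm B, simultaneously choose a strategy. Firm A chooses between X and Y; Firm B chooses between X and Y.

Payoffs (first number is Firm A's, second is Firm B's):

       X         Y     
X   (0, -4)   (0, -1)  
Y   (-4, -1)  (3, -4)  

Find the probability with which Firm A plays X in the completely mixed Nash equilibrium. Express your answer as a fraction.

1/2

Let p be the probability that Firm A plays X. In a completely mixed equilibrium, Firm B must be indifferent between X and Y.
Firm B's expected payoff from X is −4p − (1−p); from Y it is −p − 4(1−p).
Setting these equal: −3p − 1 = 3p − 4, so p = 1/2.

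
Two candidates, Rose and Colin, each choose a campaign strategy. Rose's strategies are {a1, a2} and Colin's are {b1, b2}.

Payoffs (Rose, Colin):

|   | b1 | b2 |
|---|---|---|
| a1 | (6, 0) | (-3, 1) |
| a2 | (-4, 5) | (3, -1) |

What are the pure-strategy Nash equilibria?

none

(a1, b1): Colin prefers b2 (1 > 0) — not an equilibrium.
(a1, b2): Rose prefers a2 (3 > -3) — not an equilibrium.
(a2, b1): Rose prefers a1 (6 > -4) — not an equilibrium.
(a2, b2): Colin prefers b1 (5 > -1) — not an equilibrium.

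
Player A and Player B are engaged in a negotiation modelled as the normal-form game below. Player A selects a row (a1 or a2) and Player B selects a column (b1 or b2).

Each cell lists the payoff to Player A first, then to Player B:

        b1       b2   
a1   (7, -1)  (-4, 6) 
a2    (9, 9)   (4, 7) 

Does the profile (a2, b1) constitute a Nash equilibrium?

Yes

At (a2, b1), Player A earns 9; switching to a1 would give 7, so Player A has no profitable deviation.
Player B earns 9; switching to b2 would give 7, so Player B has no profitable deviation.
Neither player can gain by a unilateral deviation, so this profile is a Nash equilibrium.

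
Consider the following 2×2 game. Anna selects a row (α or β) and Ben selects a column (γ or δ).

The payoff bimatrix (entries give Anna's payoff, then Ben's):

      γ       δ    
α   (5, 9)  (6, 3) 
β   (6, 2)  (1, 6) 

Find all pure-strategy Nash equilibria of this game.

(α, γ): Anna prefers β (6 > 5) — not an equilibrium.
(α, δ): Ben prefers γ (9 > 3) — not an equilibrium.
(β, γ): Ben prefers δ (6 > 2) — not an equilibrium.
(β, δ): Anna prefers α (6 > 1) — not an equilibrium.

none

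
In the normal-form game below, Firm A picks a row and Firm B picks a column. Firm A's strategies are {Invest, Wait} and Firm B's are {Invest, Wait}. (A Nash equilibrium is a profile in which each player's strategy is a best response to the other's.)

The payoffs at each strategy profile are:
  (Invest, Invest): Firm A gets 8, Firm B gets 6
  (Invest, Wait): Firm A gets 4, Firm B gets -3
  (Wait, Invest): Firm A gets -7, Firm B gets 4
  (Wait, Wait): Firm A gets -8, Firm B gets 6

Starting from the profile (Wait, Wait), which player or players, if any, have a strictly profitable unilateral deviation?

Firm A at (Wait, Wait) earns -8; deviating to Invest yields 4 — a strict improvement.
Firm B earns 6; deviating to Invest yields 4 — not better.
Only Firm A has a strictly profitable deviation.

Firm A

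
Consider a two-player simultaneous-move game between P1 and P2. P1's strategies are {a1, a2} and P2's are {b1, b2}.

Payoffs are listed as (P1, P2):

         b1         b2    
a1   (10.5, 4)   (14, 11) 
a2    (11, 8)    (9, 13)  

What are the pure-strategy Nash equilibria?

(a1, b2)

(a1, b1): P1 prefers a2 (11 > 10.5); P2 prefers b2 (11 > 4) — not an equilibrium.
(a1, b2): P1 gets 14 ≥ 9 from a2, and P2 gets 11 ≥ 4 from b1 — Nash equilibrium.
(a2, b1): P2 prefers b2 (13 > 8) — not an equilibrium.
(a2, b2): P1 prefers a1 (14 > 9) — not an equilibrium.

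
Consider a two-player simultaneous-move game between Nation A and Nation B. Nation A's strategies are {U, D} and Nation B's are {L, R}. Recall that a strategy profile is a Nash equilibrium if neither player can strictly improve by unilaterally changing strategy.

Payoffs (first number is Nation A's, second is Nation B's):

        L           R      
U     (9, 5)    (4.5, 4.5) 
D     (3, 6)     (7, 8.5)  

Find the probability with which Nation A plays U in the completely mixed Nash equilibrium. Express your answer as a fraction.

Let x be the probability that Nation A plays U. In a completely mixed equilibrium, Nation B must be indifferent between L and R.
Nation B's expected payoff from L is 5x + 6(1−x); from R it is 4.5x + 8.5(1−x).
Setting these equal: −x + 6 = −4x + 8.5, so x = 5/6.

5/6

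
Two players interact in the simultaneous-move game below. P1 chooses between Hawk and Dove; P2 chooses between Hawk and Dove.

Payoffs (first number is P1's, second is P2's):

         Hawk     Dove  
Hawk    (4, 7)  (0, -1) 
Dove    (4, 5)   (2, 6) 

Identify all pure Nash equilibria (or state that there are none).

(Hawk, Hawk): P1 gets 4 ≥ 4 from Dove, and P2 gets 7 ≥ -1 from Dove — Nash equilibrium.
(Hawk, Dove): P1 prefers Dove (2 > 0); P2 prefers Hawk (7 > -1) — not an equilibrium.
(Dove, Hawk): P2 prefers Dove (6 > 5) — not an equilibrium.
(Dove, Dove): P1 gets 2 ≥ 0 from Hawk, and P2 gets 6 ≥ 5 from Hawk — Nash equilibrium.

(Hawk, Hawk) and (Dove, Dove)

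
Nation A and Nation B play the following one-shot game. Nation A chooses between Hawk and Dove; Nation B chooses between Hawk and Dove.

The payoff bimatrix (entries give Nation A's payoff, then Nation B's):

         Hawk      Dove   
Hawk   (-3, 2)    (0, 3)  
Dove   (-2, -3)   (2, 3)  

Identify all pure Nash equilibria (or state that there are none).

(Hawk, Hawk): Nation A prefers Dove (-2 > -3); Nation B prefers Dove (3 > 2) — not an equilibrium.
(Hawk, Dove): Nation A prefers Dove (2 > 0) — not an equilibrium.
(Dove, Hawk): Nation B prefers Dove (3 > -3) — not an equilibrium.
(Dove, Dove): Nation A gets 2 ≥ 0 from Hawk, and Nation B gets 3 ≥ -3 from Hawk — Nash equilibrium.

(Dove, Dove)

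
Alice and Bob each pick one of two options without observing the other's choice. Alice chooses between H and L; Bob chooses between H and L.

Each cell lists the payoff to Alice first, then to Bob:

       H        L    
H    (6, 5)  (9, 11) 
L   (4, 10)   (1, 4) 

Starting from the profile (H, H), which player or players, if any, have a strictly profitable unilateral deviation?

Bob

Alice at (H, H) earns 6; deviating to L yields 4 — not better.
Bob earns 5; deviating to L yields 11 — a strict improvement.
Only Bob has a strictly profitable deviation.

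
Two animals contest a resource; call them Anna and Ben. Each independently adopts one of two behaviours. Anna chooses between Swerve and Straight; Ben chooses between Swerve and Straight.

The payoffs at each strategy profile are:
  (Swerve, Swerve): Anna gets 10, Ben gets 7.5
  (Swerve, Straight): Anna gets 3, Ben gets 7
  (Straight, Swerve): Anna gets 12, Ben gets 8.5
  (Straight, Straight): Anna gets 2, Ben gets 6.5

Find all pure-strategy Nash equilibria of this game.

(Straight, Swerve)

(Swerve, Swerve): Anna prefers Straight (12 > 10) — not an equilibrium.
(Swerve, Straight): Ben prefers Swerve (7.5 > 7) — not an equilibrium.
(Straight, Swerve): Anna gets 12 ≥ 10 from Swerve, and Ben gets 8.5 ≥ 6.5 from Straight — Nash equilibrium.
(Straight, Straight): Anna prefers Swerve (3 > 2); Ben prefers Swerve (8.5 > 6.5) — not an equilibrium.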